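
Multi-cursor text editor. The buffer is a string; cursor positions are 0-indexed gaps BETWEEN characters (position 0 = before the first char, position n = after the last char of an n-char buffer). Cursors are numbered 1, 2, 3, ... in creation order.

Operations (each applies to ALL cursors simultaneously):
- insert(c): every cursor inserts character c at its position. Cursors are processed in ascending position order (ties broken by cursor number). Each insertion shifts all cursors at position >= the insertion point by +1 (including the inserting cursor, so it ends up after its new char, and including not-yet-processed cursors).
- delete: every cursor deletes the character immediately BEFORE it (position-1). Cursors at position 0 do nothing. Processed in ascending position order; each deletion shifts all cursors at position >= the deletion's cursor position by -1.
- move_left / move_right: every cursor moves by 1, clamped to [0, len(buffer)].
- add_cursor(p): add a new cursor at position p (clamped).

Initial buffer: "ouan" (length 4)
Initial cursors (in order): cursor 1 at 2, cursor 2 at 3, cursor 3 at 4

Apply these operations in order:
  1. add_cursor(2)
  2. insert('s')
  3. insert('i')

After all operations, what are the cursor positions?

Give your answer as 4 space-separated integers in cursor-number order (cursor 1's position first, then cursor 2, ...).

After op 1 (add_cursor(2)): buffer="ouan" (len 4), cursors c1@2 c4@2 c2@3 c3@4, authorship ....
After op 2 (insert('s')): buffer="oussasns" (len 8), cursors c1@4 c4@4 c2@6 c3@8, authorship ..14.2.3
After op 3 (insert('i')): buffer="oussiiasinsi" (len 12), cursors c1@6 c4@6 c2@9 c3@12, authorship ..1414.22.33

Answer: 6 9 12 6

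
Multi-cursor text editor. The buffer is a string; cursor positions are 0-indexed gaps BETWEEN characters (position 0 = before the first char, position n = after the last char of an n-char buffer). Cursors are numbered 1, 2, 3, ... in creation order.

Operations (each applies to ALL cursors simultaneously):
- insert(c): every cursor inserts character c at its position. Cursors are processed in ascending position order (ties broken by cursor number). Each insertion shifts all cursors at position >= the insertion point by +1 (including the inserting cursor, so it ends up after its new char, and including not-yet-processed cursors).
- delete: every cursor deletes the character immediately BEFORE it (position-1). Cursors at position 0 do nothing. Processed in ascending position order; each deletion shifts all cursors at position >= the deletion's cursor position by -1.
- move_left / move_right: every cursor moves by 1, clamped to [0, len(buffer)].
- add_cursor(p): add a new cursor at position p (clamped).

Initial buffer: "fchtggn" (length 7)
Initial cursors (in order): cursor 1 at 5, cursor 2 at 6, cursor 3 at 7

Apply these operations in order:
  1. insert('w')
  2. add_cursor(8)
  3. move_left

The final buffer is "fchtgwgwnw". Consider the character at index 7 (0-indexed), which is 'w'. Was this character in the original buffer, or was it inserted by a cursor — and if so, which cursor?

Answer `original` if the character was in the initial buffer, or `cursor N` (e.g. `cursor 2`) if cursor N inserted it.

After op 1 (insert('w')): buffer="fchtgwgwnw" (len 10), cursors c1@6 c2@8 c3@10, authorship .....1.2.3
After op 2 (add_cursor(8)): buffer="fchtgwgwnw" (len 10), cursors c1@6 c2@8 c4@8 c3@10, authorship .....1.2.3
After op 3 (move_left): buffer="fchtgwgwnw" (len 10), cursors c1@5 c2@7 c4@7 c3@9, authorship .....1.2.3
Authorship (.=original, N=cursor N): . . . . . 1 . 2 . 3
Index 7: author = 2

Answer: cursor 2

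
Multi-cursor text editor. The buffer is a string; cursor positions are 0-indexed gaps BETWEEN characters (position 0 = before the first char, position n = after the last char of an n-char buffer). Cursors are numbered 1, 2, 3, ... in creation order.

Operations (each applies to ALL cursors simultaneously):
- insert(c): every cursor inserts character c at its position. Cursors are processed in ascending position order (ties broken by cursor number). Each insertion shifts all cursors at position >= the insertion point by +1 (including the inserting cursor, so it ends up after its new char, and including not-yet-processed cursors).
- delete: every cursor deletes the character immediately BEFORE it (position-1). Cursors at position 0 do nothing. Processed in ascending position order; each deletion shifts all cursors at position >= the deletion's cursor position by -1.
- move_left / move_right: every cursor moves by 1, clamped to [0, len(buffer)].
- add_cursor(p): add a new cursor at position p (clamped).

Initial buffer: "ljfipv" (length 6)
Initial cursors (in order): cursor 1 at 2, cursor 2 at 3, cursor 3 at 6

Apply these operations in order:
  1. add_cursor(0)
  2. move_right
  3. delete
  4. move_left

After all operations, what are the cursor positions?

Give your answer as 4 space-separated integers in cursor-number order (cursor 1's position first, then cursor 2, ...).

Answer: 0 0 1 0

Derivation:
After op 1 (add_cursor(0)): buffer="ljfipv" (len 6), cursors c4@0 c1@2 c2@3 c3@6, authorship ......
After op 2 (move_right): buffer="ljfipv" (len 6), cursors c4@1 c1@3 c2@4 c3@6, authorship ......
After op 3 (delete): buffer="jp" (len 2), cursors c4@0 c1@1 c2@1 c3@2, authorship ..
After op 4 (move_left): buffer="jp" (len 2), cursors c1@0 c2@0 c4@0 c3@1, authorship ..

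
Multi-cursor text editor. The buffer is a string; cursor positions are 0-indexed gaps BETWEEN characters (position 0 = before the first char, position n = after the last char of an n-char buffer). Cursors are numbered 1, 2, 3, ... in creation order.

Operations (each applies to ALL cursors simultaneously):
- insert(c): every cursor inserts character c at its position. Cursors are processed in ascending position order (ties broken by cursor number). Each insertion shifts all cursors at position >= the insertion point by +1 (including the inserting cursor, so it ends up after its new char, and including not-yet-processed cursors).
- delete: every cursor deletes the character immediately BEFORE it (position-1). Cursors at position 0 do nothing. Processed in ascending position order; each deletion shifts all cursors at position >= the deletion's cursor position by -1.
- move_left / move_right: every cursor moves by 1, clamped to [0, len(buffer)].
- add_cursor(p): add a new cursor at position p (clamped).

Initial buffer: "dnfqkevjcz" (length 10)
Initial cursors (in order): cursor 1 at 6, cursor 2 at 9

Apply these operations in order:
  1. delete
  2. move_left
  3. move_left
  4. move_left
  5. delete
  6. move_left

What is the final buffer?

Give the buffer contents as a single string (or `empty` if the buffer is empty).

Answer: dfkvjz

Derivation:
After op 1 (delete): buffer="dnfqkvjz" (len 8), cursors c1@5 c2@7, authorship ........
After op 2 (move_left): buffer="dnfqkvjz" (len 8), cursors c1@4 c2@6, authorship ........
After op 3 (move_left): buffer="dnfqkvjz" (len 8), cursors c1@3 c2@5, authorship ........
After op 4 (move_left): buffer="dnfqkvjz" (len 8), cursors c1@2 c2@4, authorship ........
After op 5 (delete): buffer="dfkvjz" (len 6), cursors c1@1 c2@2, authorship ......
After op 6 (move_left): buffer="dfkvjz" (len 6), cursors c1@0 c2@1, authorship ......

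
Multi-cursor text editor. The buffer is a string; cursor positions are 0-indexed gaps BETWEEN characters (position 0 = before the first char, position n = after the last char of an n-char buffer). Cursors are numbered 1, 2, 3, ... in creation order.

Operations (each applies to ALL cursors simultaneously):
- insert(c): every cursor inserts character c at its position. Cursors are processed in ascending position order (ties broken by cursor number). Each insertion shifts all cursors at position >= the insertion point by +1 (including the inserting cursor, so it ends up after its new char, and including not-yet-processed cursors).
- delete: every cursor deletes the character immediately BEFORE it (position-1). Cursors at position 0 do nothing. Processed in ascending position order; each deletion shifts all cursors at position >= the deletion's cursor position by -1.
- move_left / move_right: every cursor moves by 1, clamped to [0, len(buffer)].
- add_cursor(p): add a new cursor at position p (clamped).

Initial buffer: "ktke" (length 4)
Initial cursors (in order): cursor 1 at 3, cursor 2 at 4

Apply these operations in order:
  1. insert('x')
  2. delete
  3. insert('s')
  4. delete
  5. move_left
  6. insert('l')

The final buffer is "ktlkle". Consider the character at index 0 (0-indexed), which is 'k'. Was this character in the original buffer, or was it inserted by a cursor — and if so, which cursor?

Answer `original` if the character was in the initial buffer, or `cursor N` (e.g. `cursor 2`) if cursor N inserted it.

Answer: original

Derivation:
After op 1 (insert('x')): buffer="ktkxex" (len 6), cursors c1@4 c2@6, authorship ...1.2
After op 2 (delete): buffer="ktke" (len 4), cursors c1@3 c2@4, authorship ....
After op 3 (insert('s')): buffer="ktkses" (len 6), cursors c1@4 c2@6, authorship ...1.2
After op 4 (delete): buffer="ktke" (len 4), cursors c1@3 c2@4, authorship ....
After op 5 (move_left): buffer="ktke" (len 4), cursors c1@2 c2@3, authorship ....
After op 6 (insert('l')): buffer="ktlkle" (len 6), cursors c1@3 c2@5, authorship ..1.2.
Authorship (.=original, N=cursor N): . . 1 . 2 .
Index 0: author = original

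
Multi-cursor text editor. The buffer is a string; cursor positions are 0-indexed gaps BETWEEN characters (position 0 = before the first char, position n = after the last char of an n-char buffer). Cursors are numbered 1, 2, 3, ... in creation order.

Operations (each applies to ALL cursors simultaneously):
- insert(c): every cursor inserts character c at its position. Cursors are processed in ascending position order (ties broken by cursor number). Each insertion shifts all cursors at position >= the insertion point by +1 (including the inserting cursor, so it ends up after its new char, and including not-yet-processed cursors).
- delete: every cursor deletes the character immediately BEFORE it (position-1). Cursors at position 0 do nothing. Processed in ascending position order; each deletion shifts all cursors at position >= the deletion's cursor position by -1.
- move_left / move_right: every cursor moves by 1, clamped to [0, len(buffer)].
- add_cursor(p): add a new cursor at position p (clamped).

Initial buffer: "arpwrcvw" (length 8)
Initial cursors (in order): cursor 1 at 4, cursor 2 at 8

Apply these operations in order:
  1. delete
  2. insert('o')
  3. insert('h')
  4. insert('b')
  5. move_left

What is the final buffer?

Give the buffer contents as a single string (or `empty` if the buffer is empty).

After op 1 (delete): buffer="arprcv" (len 6), cursors c1@3 c2@6, authorship ......
After op 2 (insert('o')): buffer="arporcvo" (len 8), cursors c1@4 c2@8, authorship ...1...2
After op 3 (insert('h')): buffer="arpohrcvoh" (len 10), cursors c1@5 c2@10, authorship ...11...22
After op 4 (insert('b')): buffer="arpohbrcvohb" (len 12), cursors c1@6 c2@12, authorship ...111...222
After op 5 (move_left): buffer="arpohbrcvohb" (len 12), cursors c1@5 c2@11, authorship ...111...222

Answer: arpohbrcvohb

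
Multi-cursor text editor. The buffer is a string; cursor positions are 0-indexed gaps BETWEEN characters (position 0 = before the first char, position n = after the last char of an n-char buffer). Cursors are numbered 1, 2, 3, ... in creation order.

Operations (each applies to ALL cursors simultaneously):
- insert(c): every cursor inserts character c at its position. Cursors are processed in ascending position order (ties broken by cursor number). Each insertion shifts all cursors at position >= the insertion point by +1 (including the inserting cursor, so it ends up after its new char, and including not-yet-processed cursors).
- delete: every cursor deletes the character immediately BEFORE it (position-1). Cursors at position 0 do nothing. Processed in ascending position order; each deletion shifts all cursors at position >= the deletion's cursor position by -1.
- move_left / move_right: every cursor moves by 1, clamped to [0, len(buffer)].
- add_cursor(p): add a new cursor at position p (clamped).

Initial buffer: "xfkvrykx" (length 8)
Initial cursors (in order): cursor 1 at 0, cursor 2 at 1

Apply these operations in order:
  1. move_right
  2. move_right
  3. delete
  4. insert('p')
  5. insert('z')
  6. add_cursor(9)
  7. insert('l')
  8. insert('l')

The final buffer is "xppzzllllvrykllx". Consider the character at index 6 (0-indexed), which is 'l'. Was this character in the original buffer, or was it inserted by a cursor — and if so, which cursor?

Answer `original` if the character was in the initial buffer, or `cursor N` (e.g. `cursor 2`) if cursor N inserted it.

Answer: cursor 2

Derivation:
After op 1 (move_right): buffer="xfkvrykx" (len 8), cursors c1@1 c2@2, authorship ........
After op 2 (move_right): buffer="xfkvrykx" (len 8), cursors c1@2 c2@3, authorship ........
After op 3 (delete): buffer="xvrykx" (len 6), cursors c1@1 c2@1, authorship ......
After op 4 (insert('p')): buffer="xppvrykx" (len 8), cursors c1@3 c2@3, authorship .12.....
After op 5 (insert('z')): buffer="xppzzvrykx" (len 10), cursors c1@5 c2@5, authorship .1212.....
After op 6 (add_cursor(9)): buffer="xppzzvrykx" (len 10), cursors c1@5 c2@5 c3@9, authorship .1212.....
After op 7 (insert('l')): buffer="xppzzllvryklx" (len 13), cursors c1@7 c2@7 c3@12, authorship .121212....3.
After op 8 (insert('l')): buffer="xppzzllllvrykllx" (len 16), cursors c1@9 c2@9 c3@15, authorship .12121212....33.
Authorship (.=original, N=cursor N): . 1 2 1 2 1 2 1 2 . . . . 3 3 .
Index 6: author = 2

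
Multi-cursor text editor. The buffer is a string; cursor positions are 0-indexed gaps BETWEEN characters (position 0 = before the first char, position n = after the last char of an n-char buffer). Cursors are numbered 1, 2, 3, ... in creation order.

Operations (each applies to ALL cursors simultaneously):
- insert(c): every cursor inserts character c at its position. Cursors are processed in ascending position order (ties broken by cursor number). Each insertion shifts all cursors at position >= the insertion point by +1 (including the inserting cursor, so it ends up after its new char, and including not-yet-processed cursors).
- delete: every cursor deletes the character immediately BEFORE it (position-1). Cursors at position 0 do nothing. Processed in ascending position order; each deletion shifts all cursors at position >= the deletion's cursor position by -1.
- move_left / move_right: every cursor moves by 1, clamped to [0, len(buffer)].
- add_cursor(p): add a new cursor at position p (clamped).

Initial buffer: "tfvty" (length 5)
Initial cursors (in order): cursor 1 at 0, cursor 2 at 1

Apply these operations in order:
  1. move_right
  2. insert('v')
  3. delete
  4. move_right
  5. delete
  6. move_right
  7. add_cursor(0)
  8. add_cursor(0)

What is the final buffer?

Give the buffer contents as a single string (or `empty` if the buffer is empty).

After op 1 (move_right): buffer="tfvty" (len 5), cursors c1@1 c2@2, authorship .....
After op 2 (insert('v')): buffer="tvfvvty" (len 7), cursors c1@2 c2@4, authorship .1.2...
After op 3 (delete): buffer="tfvty" (len 5), cursors c1@1 c2@2, authorship .....
After op 4 (move_right): buffer="tfvty" (len 5), cursors c1@2 c2@3, authorship .....
After op 5 (delete): buffer="tty" (len 3), cursors c1@1 c2@1, authorship ...
After op 6 (move_right): buffer="tty" (len 3), cursors c1@2 c2@2, authorship ...
After op 7 (add_cursor(0)): buffer="tty" (len 3), cursors c3@0 c1@2 c2@2, authorship ...
After op 8 (add_cursor(0)): buffer="tty" (len 3), cursors c3@0 c4@0 c1@2 c2@2, authorship ...

Answer: tty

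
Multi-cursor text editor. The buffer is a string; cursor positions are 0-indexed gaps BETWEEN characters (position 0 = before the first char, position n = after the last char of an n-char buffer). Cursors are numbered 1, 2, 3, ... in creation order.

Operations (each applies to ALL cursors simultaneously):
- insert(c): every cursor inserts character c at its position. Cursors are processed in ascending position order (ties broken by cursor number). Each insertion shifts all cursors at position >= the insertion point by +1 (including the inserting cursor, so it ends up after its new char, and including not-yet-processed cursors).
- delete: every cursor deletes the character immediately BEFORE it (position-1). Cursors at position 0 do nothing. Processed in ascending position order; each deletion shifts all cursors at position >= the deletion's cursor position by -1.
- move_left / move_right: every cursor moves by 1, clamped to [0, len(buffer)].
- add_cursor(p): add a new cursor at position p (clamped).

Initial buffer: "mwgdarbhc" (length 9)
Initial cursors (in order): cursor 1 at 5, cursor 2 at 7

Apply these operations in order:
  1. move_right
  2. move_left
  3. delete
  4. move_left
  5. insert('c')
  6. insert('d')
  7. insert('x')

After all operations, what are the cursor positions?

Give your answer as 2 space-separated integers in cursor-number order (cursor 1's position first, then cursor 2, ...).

Answer: 6 10

Derivation:
After op 1 (move_right): buffer="mwgdarbhc" (len 9), cursors c1@6 c2@8, authorship .........
After op 2 (move_left): buffer="mwgdarbhc" (len 9), cursors c1@5 c2@7, authorship .........
After op 3 (delete): buffer="mwgdrhc" (len 7), cursors c1@4 c2@5, authorship .......
After op 4 (move_left): buffer="mwgdrhc" (len 7), cursors c1@3 c2@4, authorship .......
After op 5 (insert('c')): buffer="mwgcdcrhc" (len 9), cursors c1@4 c2@6, authorship ...1.2...
After op 6 (insert('d')): buffer="mwgcddcdrhc" (len 11), cursors c1@5 c2@8, authorship ...11.22...
After op 7 (insert('x')): buffer="mwgcdxdcdxrhc" (len 13), cursors c1@6 c2@10, authorship ...111.222...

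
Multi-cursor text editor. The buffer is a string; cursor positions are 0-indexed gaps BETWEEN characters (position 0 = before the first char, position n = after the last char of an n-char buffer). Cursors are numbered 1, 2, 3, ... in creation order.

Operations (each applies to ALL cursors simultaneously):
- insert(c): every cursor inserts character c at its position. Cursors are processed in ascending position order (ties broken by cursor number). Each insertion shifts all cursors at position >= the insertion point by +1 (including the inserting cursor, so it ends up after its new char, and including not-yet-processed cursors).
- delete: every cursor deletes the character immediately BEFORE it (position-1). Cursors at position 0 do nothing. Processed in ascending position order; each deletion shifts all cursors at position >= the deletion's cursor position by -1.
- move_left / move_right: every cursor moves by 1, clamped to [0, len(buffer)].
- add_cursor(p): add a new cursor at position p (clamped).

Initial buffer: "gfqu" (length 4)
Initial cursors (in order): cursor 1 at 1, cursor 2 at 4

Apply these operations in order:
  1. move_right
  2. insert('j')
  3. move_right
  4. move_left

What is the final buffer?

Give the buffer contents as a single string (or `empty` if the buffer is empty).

After op 1 (move_right): buffer="gfqu" (len 4), cursors c1@2 c2@4, authorship ....
After op 2 (insert('j')): buffer="gfjquj" (len 6), cursors c1@3 c2@6, authorship ..1..2
After op 3 (move_right): buffer="gfjquj" (len 6), cursors c1@4 c2@6, authorship ..1..2
After op 4 (move_left): buffer="gfjquj" (len 6), cursors c1@3 c2@5, authorship ..1..2

Answer: gfjquj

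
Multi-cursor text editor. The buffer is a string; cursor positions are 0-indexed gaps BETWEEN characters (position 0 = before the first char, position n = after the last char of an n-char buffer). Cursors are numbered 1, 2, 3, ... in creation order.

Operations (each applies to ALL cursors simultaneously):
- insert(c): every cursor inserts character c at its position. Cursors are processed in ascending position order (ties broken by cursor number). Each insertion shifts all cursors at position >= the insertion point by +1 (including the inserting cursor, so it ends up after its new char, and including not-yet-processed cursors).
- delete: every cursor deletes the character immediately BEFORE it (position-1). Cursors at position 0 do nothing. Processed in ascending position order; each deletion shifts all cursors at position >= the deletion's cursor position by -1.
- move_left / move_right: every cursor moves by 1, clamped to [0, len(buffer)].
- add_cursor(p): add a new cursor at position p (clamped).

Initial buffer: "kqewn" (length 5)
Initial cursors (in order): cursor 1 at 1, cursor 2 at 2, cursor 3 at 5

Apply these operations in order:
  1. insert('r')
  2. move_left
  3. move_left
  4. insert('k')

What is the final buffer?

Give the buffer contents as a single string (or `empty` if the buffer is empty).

Answer: kkrkqrewknr

Derivation:
After op 1 (insert('r')): buffer="krqrewnr" (len 8), cursors c1@2 c2@4 c3@8, authorship .1.2...3
After op 2 (move_left): buffer="krqrewnr" (len 8), cursors c1@1 c2@3 c3@7, authorship .1.2...3
After op 3 (move_left): buffer="krqrewnr" (len 8), cursors c1@0 c2@2 c3@6, authorship .1.2...3
After op 4 (insert('k')): buffer="kkrkqrewknr" (len 11), cursors c1@1 c2@4 c3@9, authorship 1.12.2..3.3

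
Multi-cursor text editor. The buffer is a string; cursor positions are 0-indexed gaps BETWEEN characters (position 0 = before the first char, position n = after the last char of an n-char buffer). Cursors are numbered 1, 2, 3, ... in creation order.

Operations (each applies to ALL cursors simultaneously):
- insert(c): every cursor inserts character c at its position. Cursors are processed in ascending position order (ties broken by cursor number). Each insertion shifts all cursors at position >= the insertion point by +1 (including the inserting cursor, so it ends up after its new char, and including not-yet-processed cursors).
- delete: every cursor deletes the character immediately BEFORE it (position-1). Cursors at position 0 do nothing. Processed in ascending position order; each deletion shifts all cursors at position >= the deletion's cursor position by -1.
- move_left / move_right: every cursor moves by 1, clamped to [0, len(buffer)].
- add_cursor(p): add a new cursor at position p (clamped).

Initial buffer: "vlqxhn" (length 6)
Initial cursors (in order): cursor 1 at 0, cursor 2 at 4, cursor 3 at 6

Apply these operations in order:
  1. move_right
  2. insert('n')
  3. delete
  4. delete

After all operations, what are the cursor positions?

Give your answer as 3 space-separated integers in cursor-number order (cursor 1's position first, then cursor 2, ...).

After op 1 (move_right): buffer="vlqxhn" (len 6), cursors c1@1 c2@5 c3@6, authorship ......
After op 2 (insert('n')): buffer="vnlqxhnnn" (len 9), cursors c1@2 c2@7 c3@9, authorship .1....2.3
After op 3 (delete): buffer="vlqxhn" (len 6), cursors c1@1 c2@5 c3@6, authorship ......
After op 4 (delete): buffer="lqx" (len 3), cursors c1@0 c2@3 c3@3, authorship ...

Answer: 0 3 3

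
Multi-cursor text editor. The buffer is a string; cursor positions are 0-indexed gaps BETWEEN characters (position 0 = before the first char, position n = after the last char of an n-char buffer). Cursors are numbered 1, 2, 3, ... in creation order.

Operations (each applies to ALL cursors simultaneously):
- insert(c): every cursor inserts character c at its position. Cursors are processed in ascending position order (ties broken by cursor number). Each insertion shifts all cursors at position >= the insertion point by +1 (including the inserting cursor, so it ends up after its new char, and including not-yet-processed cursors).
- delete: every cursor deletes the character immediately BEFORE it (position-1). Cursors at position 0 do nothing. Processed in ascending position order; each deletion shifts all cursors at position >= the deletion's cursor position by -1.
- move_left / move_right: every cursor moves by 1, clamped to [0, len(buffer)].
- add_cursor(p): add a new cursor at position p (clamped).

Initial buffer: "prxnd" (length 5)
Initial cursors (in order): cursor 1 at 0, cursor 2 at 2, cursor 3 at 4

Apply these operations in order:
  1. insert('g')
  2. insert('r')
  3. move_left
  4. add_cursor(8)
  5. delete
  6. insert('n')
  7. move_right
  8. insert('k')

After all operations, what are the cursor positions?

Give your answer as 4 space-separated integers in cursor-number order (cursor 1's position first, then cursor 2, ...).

After op 1 (insert('g')): buffer="gprgxngd" (len 8), cursors c1@1 c2@4 c3@7, authorship 1..2..3.
After op 2 (insert('r')): buffer="grprgrxngrd" (len 11), cursors c1@2 c2@6 c3@10, authorship 11..22..33.
After op 3 (move_left): buffer="grprgrxngrd" (len 11), cursors c1@1 c2@5 c3@9, authorship 11..22..33.
After op 4 (add_cursor(8)): buffer="grprgrxngrd" (len 11), cursors c1@1 c2@5 c4@8 c3@9, authorship 11..22..33.
After op 5 (delete): buffer="rprrxrd" (len 7), cursors c1@0 c2@3 c3@5 c4@5, authorship 1..2.3.
After op 6 (insert('n')): buffer="nrprnrxnnrd" (len 11), cursors c1@1 c2@5 c3@9 c4@9, authorship 11..22.343.
After op 7 (move_right): buffer="nrprnrxnnrd" (len 11), cursors c1@2 c2@6 c3@10 c4@10, authorship 11..22.343.
After op 8 (insert('k')): buffer="nrkprnrkxnnrkkd" (len 15), cursors c1@3 c2@8 c3@14 c4@14, authorship 111..222.34334.

Answer: 3 8 14 14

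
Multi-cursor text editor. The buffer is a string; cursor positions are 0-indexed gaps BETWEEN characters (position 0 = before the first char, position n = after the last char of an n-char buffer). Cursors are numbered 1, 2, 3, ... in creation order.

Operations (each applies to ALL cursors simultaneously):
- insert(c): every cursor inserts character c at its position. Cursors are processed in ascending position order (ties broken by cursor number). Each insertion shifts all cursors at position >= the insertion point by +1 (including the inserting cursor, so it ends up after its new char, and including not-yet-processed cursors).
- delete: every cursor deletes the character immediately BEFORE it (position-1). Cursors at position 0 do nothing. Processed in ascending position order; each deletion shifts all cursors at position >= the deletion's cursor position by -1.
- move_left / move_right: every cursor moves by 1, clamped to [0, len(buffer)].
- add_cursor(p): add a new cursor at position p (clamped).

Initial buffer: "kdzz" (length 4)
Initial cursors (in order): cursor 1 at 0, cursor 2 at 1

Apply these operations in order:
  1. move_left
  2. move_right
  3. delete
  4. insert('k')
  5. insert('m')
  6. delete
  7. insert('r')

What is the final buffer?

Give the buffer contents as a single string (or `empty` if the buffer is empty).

Answer: kkrrdzz

Derivation:
After op 1 (move_left): buffer="kdzz" (len 4), cursors c1@0 c2@0, authorship ....
After op 2 (move_right): buffer="kdzz" (len 4), cursors c1@1 c2@1, authorship ....
After op 3 (delete): buffer="dzz" (len 3), cursors c1@0 c2@0, authorship ...
After op 4 (insert('k')): buffer="kkdzz" (len 5), cursors c1@2 c2@2, authorship 12...
After op 5 (insert('m')): buffer="kkmmdzz" (len 7), cursors c1@4 c2@4, authorship 1212...
After op 6 (delete): buffer="kkdzz" (len 5), cursors c1@2 c2@2, authorship 12...
After op 7 (insert('r')): buffer="kkrrdzz" (len 7), cursors c1@4 c2@4, authorship 1212...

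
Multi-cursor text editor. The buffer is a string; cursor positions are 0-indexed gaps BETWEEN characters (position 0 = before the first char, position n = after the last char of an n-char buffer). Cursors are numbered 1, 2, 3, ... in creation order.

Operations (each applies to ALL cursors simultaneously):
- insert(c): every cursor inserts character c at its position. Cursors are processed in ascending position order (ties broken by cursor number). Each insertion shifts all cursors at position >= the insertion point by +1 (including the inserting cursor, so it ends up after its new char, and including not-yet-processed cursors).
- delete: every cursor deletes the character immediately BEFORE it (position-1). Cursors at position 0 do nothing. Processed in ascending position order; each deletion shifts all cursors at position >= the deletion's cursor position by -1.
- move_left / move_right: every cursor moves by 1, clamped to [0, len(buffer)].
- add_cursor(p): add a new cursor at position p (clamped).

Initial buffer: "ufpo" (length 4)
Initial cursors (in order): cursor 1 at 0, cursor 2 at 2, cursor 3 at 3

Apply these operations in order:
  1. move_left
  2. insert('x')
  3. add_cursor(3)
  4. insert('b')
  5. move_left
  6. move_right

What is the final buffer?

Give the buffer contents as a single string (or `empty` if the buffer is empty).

Answer: xbuxbbfxbpo

Derivation:
After op 1 (move_left): buffer="ufpo" (len 4), cursors c1@0 c2@1 c3@2, authorship ....
After op 2 (insert('x')): buffer="xuxfxpo" (len 7), cursors c1@1 c2@3 c3@5, authorship 1.2.3..
After op 3 (add_cursor(3)): buffer="xuxfxpo" (len 7), cursors c1@1 c2@3 c4@3 c3@5, authorship 1.2.3..
After op 4 (insert('b')): buffer="xbuxbbfxbpo" (len 11), cursors c1@2 c2@6 c4@6 c3@9, authorship 11.224.33..
After op 5 (move_left): buffer="xbuxbbfxbpo" (len 11), cursors c1@1 c2@5 c4@5 c3@8, authorship 11.224.33..
After op 6 (move_right): buffer="xbuxbbfxbpo" (len 11), cursors c1@2 c2@6 c4@6 c3@9, authorship 11.224.33..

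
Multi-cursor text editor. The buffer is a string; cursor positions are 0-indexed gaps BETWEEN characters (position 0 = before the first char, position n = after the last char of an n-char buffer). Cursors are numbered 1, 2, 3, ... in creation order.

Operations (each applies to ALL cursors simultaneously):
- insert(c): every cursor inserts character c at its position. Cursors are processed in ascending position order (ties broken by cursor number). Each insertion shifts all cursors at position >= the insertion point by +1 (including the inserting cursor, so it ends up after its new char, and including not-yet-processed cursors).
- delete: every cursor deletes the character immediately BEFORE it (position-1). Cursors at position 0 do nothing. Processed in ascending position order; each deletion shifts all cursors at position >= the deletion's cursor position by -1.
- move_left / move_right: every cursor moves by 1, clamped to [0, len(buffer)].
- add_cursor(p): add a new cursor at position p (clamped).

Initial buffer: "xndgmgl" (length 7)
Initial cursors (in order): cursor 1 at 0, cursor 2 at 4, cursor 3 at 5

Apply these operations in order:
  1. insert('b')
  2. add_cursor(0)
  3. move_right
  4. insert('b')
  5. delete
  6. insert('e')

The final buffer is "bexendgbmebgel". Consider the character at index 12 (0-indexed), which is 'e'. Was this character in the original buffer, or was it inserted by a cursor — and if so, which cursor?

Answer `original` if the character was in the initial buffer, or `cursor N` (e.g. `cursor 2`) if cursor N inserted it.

Answer: cursor 3

Derivation:
After op 1 (insert('b')): buffer="bxndgbmbgl" (len 10), cursors c1@1 c2@6 c3@8, authorship 1....2.3..
After op 2 (add_cursor(0)): buffer="bxndgbmbgl" (len 10), cursors c4@0 c1@1 c2@6 c3@8, authorship 1....2.3..
After op 3 (move_right): buffer="bxndgbmbgl" (len 10), cursors c4@1 c1@2 c2@7 c3@9, authorship 1....2.3..
After op 4 (insert('b')): buffer="bbxbndgbmbbgbl" (len 14), cursors c4@2 c1@4 c2@10 c3@13, authorship 14.1...2.23.3.
After op 5 (delete): buffer="bxndgbmbgl" (len 10), cursors c4@1 c1@2 c2@7 c3@9, authorship 1....2.3..
After op 6 (insert('e')): buffer="bexendgbmebgel" (len 14), cursors c4@2 c1@4 c2@10 c3@13, authorship 14.1...2.23.3.
Authorship (.=original, N=cursor N): 1 4 . 1 . . . 2 . 2 3 . 3 .
Index 12: author = 3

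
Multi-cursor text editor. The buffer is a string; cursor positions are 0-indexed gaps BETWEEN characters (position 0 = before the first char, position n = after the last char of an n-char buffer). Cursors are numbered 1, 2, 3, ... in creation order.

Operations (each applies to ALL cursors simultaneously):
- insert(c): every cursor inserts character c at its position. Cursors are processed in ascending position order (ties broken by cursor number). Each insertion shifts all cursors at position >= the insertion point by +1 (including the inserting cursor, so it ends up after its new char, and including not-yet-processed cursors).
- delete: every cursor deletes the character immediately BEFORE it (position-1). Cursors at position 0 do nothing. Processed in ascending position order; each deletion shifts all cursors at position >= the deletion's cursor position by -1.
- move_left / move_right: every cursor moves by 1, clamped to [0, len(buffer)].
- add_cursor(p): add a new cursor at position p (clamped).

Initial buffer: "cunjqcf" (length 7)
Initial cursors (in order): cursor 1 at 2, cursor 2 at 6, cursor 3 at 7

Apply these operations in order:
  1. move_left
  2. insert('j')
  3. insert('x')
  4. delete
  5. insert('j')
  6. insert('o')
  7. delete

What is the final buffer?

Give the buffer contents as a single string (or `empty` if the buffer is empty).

After op 1 (move_left): buffer="cunjqcf" (len 7), cursors c1@1 c2@5 c3@6, authorship .......
After op 2 (insert('j')): buffer="cjunjqjcjf" (len 10), cursors c1@2 c2@7 c3@9, authorship .1....2.3.
After op 3 (insert('x')): buffer="cjxunjqjxcjxf" (len 13), cursors c1@3 c2@9 c3@12, authorship .11....22.33.
After op 4 (delete): buffer="cjunjqjcjf" (len 10), cursors c1@2 c2@7 c3@9, authorship .1....2.3.
After op 5 (insert('j')): buffer="cjjunjqjjcjjf" (len 13), cursors c1@3 c2@9 c3@12, authorship .11....22.33.
After op 6 (insert('o')): buffer="cjjounjqjjocjjof" (len 16), cursors c1@4 c2@11 c3@15, authorship .111....222.333.
After op 7 (delete): buffer="cjjunjqjjcjjf" (len 13), cursors c1@3 c2@9 c3@12, authorship .11....22.33.

Answer: cjjunjqjjcjjf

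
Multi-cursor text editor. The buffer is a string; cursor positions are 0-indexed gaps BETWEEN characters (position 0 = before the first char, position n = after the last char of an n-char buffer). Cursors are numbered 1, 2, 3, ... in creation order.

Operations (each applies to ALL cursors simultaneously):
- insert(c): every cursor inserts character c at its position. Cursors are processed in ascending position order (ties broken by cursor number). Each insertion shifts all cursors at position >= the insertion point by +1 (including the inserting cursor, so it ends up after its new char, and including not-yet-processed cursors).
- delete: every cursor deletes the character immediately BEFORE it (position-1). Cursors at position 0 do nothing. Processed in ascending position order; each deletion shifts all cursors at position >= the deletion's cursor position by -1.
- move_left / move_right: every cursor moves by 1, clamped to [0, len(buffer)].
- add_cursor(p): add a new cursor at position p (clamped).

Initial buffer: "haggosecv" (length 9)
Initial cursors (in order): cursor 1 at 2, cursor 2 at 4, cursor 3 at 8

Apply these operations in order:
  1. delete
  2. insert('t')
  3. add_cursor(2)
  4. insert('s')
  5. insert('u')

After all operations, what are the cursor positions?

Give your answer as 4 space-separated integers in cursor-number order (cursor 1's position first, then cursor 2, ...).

Answer: 6 10 16 6

Derivation:
After op 1 (delete): buffer="hgosev" (len 6), cursors c1@1 c2@2 c3@5, authorship ......
After op 2 (insert('t')): buffer="htgtosetv" (len 9), cursors c1@2 c2@4 c3@8, authorship .1.2...3.
After op 3 (add_cursor(2)): buffer="htgtosetv" (len 9), cursors c1@2 c4@2 c2@4 c3@8, authorship .1.2...3.
After op 4 (insert('s')): buffer="htssgtsosetsv" (len 13), cursors c1@4 c4@4 c2@7 c3@12, authorship .114.22...33.
After op 5 (insert('u')): buffer="htssuugtsuosetsuv" (len 17), cursors c1@6 c4@6 c2@10 c3@16, authorship .11414.222...333.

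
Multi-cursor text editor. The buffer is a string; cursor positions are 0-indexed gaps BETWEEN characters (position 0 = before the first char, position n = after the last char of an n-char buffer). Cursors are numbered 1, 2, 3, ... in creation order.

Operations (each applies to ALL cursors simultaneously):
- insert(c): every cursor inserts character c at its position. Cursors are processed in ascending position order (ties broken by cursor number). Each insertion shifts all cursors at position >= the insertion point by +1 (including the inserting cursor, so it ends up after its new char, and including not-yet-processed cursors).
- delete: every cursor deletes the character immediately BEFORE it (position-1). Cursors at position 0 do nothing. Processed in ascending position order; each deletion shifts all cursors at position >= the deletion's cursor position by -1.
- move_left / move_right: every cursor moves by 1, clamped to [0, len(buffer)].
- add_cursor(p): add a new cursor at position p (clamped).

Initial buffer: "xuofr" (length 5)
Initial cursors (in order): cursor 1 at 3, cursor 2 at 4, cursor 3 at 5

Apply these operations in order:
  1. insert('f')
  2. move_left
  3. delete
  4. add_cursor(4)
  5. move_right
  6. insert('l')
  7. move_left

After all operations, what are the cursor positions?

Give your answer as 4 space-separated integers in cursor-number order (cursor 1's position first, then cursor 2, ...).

Answer: 3 5 8 8

Derivation:
After op 1 (insert('f')): buffer="xuofffrf" (len 8), cursors c1@4 c2@6 c3@8, authorship ...1.2.3
After op 2 (move_left): buffer="xuofffrf" (len 8), cursors c1@3 c2@5 c3@7, authorship ...1.2.3
After op 3 (delete): buffer="xufff" (len 5), cursors c1@2 c2@3 c3@4, authorship ..123
After op 4 (add_cursor(4)): buffer="xufff" (len 5), cursors c1@2 c2@3 c3@4 c4@4, authorship ..123
After op 5 (move_right): buffer="xufff" (len 5), cursors c1@3 c2@4 c3@5 c4@5, authorship ..123
After op 6 (insert('l')): buffer="xuflflfll" (len 9), cursors c1@4 c2@6 c3@9 c4@9, authorship ..1122334
After op 7 (move_left): buffer="xuflflfll" (len 9), cursors c1@3 c2@5 c3@8 c4@8, authorship ..1122334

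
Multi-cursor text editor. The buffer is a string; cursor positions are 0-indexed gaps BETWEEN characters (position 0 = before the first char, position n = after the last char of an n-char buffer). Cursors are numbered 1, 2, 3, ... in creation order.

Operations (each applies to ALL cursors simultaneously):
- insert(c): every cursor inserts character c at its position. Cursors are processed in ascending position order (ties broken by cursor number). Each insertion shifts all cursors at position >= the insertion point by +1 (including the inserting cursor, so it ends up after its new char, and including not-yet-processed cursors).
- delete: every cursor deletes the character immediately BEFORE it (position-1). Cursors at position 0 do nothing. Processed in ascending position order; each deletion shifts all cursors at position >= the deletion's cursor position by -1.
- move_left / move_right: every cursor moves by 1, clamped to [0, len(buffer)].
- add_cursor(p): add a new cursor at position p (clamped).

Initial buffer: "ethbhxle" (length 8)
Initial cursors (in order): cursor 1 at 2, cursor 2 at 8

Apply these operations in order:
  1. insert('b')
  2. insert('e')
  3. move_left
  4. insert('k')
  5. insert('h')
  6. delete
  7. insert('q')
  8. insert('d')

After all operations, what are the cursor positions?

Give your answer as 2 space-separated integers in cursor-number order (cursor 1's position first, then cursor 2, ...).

After op 1 (insert('b')): buffer="etbhbhxleb" (len 10), cursors c1@3 c2@10, authorship ..1......2
After op 2 (insert('e')): buffer="etbehbhxlebe" (len 12), cursors c1@4 c2@12, authorship ..11......22
After op 3 (move_left): buffer="etbehbhxlebe" (len 12), cursors c1@3 c2@11, authorship ..11......22
After op 4 (insert('k')): buffer="etbkehbhxlebke" (len 14), cursors c1@4 c2@13, authorship ..111......222
After op 5 (insert('h')): buffer="etbkhehbhxlebkhe" (len 16), cursors c1@5 c2@15, authorship ..1111......2222
After op 6 (delete): buffer="etbkehbhxlebke" (len 14), cursors c1@4 c2@13, authorship ..111......222
After op 7 (insert('q')): buffer="etbkqehbhxlebkqe" (len 16), cursors c1@5 c2@15, authorship ..1111......2222
After op 8 (insert('d')): buffer="etbkqdehbhxlebkqde" (len 18), cursors c1@6 c2@17, authorship ..11111......22222

Answer: 6 17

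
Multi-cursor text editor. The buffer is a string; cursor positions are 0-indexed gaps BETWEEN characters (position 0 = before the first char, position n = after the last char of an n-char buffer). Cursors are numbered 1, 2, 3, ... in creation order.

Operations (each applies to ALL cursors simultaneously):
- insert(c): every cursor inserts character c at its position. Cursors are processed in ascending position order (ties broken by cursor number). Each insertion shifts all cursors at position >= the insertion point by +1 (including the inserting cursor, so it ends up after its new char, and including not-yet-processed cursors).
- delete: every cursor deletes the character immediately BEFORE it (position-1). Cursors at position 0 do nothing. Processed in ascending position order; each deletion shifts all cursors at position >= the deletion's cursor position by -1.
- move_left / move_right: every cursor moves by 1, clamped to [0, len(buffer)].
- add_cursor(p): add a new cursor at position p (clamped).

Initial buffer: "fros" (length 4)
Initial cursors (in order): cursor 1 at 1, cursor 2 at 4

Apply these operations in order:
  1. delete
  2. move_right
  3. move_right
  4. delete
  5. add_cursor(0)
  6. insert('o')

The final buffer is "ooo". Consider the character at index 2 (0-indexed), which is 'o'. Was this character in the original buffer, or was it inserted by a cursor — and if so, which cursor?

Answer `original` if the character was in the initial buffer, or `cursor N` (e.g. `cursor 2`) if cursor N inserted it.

After op 1 (delete): buffer="ro" (len 2), cursors c1@0 c2@2, authorship ..
After op 2 (move_right): buffer="ro" (len 2), cursors c1@1 c2@2, authorship ..
After op 3 (move_right): buffer="ro" (len 2), cursors c1@2 c2@2, authorship ..
After op 4 (delete): buffer="" (len 0), cursors c1@0 c2@0, authorship 
After op 5 (add_cursor(0)): buffer="" (len 0), cursors c1@0 c2@0 c3@0, authorship 
After op 6 (insert('o')): buffer="ooo" (len 3), cursors c1@3 c2@3 c3@3, authorship 123
Authorship (.=original, N=cursor N): 1 2 3
Index 2: author = 3

Answer: cursor 3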